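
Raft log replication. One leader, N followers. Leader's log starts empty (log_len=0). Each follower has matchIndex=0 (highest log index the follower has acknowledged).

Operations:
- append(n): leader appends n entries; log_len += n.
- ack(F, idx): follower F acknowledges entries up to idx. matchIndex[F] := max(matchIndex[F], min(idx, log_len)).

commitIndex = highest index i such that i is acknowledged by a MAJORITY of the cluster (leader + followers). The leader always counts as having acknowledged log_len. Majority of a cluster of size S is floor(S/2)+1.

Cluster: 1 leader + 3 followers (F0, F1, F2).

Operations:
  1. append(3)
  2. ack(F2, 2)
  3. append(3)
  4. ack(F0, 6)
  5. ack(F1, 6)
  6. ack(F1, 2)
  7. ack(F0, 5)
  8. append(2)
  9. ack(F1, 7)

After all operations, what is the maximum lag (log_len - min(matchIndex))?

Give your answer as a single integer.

Answer: 6

Derivation:
Op 1: append 3 -> log_len=3
Op 2: F2 acks idx 2 -> match: F0=0 F1=0 F2=2; commitIndex=0
Op 3: append 3 -> log_len=6
Op 4: F0 acks idx 6 -> match: F0=6 F1=0 F2=2; commitIndex=2
Op 5: F1 acks idx 6 -> match: F0=6 F1=6 F2=2; commitIndex=6
Op 6: F1 acks idx 2 -> match: F0=6 F1=6 F2=2; commitIndex=6
Op 7: F0 acks idx 5 -> match: F0=6 F1=6 F2=2; commitIndex=6
Op 8: append 2 -> log_len=8
Op 9: F1 acks idx 7 -> match: F0=6 F1=7 F2=2; commitIndex=6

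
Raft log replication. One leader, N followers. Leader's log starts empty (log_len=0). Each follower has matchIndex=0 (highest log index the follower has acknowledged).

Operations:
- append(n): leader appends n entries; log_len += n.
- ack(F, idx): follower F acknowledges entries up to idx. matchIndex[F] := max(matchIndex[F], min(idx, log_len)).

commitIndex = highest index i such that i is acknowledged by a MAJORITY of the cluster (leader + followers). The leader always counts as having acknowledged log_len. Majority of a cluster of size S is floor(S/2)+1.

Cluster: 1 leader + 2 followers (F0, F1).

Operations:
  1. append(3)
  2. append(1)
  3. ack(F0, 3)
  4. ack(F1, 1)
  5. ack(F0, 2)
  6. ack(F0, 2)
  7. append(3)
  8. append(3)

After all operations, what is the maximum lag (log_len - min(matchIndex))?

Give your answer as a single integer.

Op 1: append 3 -> log_len=3
Op 2: append 1 -> log_len=4
Op 3: F0 acks idx 3 -> match: F0=3 F1=0; commitIndex=3
Op 4: F1 acks idx 1 -> match: F0=3 F1=1; commitIndex=3
Op 5: F0 acks idx 2 -> match: F0=3 F1=1; commitIndex=3
Op 6: F0 acks idx 2 -> match: F0=3 F1=1; commitIndex=3
Op 7: append 3 -> log_len=7
Op 8: append 3 -> log_len=10

Answer: 9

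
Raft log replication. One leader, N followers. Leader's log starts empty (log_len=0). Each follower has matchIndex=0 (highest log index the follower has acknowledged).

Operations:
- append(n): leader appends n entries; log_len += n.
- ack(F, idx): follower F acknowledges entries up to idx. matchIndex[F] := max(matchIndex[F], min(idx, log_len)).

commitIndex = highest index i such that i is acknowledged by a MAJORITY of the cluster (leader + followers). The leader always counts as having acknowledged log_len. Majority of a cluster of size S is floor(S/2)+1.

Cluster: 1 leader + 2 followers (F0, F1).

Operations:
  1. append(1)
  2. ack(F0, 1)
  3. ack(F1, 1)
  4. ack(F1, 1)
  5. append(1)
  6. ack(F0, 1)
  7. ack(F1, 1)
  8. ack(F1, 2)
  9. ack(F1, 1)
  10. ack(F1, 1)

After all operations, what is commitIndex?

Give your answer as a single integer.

Op 1: append 1 -> log_len=1
Op 2: F0 acks idx 1 -> match: F0=1 F1=0; commitIndex=1
Op 3: F1 acks idx 1 -> match: F0=1 F1=1; commitIndex=1
Op 4: F1 acks idx 1 -> match: F0=1 F1=1; commitIndex=1
Op 5: append 1 -> log_len=2
Op 6: F0 acks idx 1 -> match: F0=1 F1=1; commitIndex=1
Op 7: F1 acks idx 1 -> match: F0=1 F1=1; commitIndex=1
Op 8: F1 acks idx 2 -> match: F0=1 F1=2; commitIndex=2
Op 9: F1 acks idx 1 -> match: F0=1 F1=2; commitIndex=2
Op 10: F1 acks idx 1 -> match: F0=1 F1=2; commitIndex=2

Answer: 2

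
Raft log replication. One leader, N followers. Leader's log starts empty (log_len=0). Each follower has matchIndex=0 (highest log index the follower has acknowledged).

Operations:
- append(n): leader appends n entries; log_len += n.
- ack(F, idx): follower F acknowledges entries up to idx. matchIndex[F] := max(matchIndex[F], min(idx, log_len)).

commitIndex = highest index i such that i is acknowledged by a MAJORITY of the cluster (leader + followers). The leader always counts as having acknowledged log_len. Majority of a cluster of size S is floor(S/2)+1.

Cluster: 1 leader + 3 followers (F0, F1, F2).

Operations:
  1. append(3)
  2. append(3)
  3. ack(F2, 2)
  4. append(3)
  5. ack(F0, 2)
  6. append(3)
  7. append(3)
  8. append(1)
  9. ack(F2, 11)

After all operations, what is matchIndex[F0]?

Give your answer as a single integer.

Answer: 2

Derivation:
Op 1: append 3 -> log_len=3
Op 2: append 3 -> log_len=6
Op 3: F2 acks idx 2 -> match: F0=0 F1=0 F2=2; commitIndex=0
Op 4: append 3 -> log_len=9
Op 5: F0 acks idx 2 -> match: F0=2 F1=0 F2=2; commitIndex=2
Op 6: append 3 -> log_len=12
Op 7: append 3 -> log_len=15
Op 8: append 1 -> log_len=16
Op 9: F2 acks idx 11 -> match: F0=2 F1=0 F2=11; commitIndex=2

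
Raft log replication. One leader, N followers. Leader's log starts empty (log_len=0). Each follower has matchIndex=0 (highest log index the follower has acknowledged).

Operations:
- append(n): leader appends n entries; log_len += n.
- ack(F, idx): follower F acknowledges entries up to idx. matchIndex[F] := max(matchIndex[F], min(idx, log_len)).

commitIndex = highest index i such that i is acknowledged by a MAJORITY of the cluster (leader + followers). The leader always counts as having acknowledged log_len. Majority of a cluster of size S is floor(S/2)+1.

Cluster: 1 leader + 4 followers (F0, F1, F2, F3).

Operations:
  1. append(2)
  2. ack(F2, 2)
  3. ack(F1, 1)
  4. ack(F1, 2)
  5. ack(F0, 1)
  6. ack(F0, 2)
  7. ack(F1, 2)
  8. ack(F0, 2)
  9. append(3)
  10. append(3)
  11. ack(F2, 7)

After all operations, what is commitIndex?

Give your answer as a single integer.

Answer: 2

Derivation:
Op 1: append 2 -> log_len=2
Op 2: F2 acks idx 2 -> match: F0=0 F1=0 F2=2 F3=0; commitIndex=0
Op 3: F1 acks idx 1 -> match: F0=0 F1=1 F2=2 F3=0; commitIndex=1
Op 4: F1 acks idx 2 -> match: F0=0 F1=2 F2=2 F3=0; commitIndex=2
Op 5: F0 acks idx 1 -> match: F0=1 F1=2 F2=2 F3=0; commitIndex=2
Op 6: F0 acks idx 2 -> match: F0=2 F1=2 F2=2 F3=0; commitIndex=2
Op 7: F1 acks idx 2 -> match: F0=2 F1=2 F2=2 F3=0; commitIndex=2
Op 8: F0 acks idx 2 -> match: F0=2 F1=2 F2=2 F3=0; commitIndex=2
Op 9: append 3 -> log_len=5
Op 10: append 3 -> log_len=8
Op 11: F2 acks idx 7 -> match: F0=2 F1=2 F2=7 F3=0; commitIndex=2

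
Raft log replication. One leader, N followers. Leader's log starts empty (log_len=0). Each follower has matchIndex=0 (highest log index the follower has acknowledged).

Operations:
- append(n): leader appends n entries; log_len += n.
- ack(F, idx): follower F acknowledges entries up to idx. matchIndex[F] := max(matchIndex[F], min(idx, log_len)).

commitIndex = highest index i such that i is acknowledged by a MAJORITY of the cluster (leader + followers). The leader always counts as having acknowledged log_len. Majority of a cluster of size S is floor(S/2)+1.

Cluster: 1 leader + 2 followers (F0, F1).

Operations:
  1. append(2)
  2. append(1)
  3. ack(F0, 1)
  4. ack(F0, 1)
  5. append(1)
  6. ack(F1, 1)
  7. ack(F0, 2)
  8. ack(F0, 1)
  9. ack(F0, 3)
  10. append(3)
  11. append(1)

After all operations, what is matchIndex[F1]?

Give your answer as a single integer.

Op 1: append 2 -> log_len=2
Op 2: append 1 -> log_len=3
Op 3: F0 acks idx 1 -> match: F0=1 F1=0; commitIndex=1
Op 4: F0 acks idx 1 -> match: F0=1 F1=0; commitIndex=1
Op 5: append 1 -> log_len=4
Op 6: F1 acks idx 1 -> match: F0=1 F1=1; commitIndex=1
Op 7: F0 acks idx 2 -> match: F0=2 F1=1; commitIndex=2
Op 8: F0 acks idx 1 -> match: F0=2 F1=1; commitIndex=2
Op 9: F0 acks idx 3 -> match: F0=3 F1=1; commitIndex=3
Op 10: append 3 -> log_len=7
Op 11: append 1 -> log_len=8

Answer: 1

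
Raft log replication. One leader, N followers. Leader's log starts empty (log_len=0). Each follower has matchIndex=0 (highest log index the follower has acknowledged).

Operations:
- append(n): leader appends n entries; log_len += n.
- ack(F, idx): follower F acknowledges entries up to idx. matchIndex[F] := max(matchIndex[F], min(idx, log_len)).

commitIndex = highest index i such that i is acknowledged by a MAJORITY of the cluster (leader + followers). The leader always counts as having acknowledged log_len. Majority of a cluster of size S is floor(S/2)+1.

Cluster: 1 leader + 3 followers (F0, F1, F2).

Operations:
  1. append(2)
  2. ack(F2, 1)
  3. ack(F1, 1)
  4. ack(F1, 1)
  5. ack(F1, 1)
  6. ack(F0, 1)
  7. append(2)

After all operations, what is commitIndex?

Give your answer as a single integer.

Answer: 1

Derivation:
Op 1: append 2 -> log_len=2
Op 2: F2 acks idx 1 -> match: F0=0 F1=0 F2=1; commitIndex=0
Op 3: F1 acks idx 1 -> match: F0=0 F1=1 F2=1; commitIndex=1
Op 4: F1 acks idx 1 -> match: F0=0 F1=1 F2=1; commitIndex=1
Op 5: F1 acks idx 1 -> match: F0=0 F1=1 F2=1; commitIndex=1
Op 6: F0 acks idx 1 -> match: F0=1 F1=1 F2=1; commitIndex=1
Op 7: append 2 -> log_len=4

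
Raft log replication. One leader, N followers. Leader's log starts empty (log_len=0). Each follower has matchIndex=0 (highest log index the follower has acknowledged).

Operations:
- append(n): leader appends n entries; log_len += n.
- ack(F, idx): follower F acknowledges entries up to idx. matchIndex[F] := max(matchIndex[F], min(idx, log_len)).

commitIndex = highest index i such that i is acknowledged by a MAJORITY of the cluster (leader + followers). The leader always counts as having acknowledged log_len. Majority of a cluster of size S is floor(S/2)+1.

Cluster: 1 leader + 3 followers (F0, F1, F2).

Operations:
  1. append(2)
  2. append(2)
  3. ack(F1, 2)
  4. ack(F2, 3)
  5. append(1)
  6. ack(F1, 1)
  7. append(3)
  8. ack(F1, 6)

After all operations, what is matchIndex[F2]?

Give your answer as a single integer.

Op 1: append 2 -> log_len=2
Op 2: append 2 -> log_len=4
Op 3: F1 acks idx 2 -> match: F0=0 F1=2 F2=0; commitIndex=0
Op 4: F2 acks idx 3 -> match: F0=0 F1=2 F2=3; commitIndex=2
Op 5: append 1 -> log_len=5
Op 6: F1 acks idx 1 -> match: F0=0 F1=2 F2=3; commitIndex=2
Op 7: append 3 -> log_len=8
Op 8: F1 acks idx 6 -> match: F0=0 F1=6 F2=3; commitIndex=3

Answer: 3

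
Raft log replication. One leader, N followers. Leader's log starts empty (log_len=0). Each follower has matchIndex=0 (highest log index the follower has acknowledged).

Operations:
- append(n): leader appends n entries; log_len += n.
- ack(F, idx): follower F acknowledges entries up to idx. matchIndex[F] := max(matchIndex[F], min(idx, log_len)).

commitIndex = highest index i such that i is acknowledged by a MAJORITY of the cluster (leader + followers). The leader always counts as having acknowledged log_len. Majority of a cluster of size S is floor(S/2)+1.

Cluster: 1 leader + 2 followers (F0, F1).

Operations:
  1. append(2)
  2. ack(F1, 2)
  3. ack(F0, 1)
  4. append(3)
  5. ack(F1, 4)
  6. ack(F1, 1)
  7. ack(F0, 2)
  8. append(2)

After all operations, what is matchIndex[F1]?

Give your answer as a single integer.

Op 1: append 2 -> log_len=2
Op 2: F1 acks idx 2 -> match: F0=0 F1=2; commitIndex=2
Op 3: F0 acks idx 1 -> match: F0=1 F1=2; commitIndex=2
Op 4: append 3 -> log_len=5
Op 5: F1 acks idx 4 -> match: F0=1 F1=4; commitIndex=4
Op 6: F1 acks idx 1 -> match: F0=1 F1=4; commitIndex=4
Op 7: F0 acks idx 2 -> match: F0=2 F1=4; commitIndex=4
Op 8: append 2 -> log_len=7

Answer: 4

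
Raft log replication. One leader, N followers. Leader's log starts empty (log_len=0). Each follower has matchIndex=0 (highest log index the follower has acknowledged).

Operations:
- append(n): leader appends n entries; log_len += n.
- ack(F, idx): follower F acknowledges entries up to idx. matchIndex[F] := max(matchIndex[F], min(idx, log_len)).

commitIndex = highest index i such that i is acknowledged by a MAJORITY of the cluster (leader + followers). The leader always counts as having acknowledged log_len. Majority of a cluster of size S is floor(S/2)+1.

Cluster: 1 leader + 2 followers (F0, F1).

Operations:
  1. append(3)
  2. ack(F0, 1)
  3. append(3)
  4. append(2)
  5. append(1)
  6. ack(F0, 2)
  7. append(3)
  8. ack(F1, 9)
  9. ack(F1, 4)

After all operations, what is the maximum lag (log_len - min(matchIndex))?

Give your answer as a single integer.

Answer: 10

Derivation:
Op 1: append 3 -> log_len=3
Op 2: F0 acks idx 1 -> match: F0=1 F1=0; commitIndex=1
Op 3: append 3 -> log_len=6
Op 4: append 2 -> log_len=8
Op 5: append 1 -> log_len=9
Op 6: F0 acks idx 2 -> match: F0=2 F1=0; commitIndex=2
Op 7: append 3 -> log_len=12
Op 8: F1 acks idx 9 -> match: F0=2 F1=9; commitIndex=9
Op 9: F1 acks idx 4 -> match: F0=2 F1=9; commitIndex=9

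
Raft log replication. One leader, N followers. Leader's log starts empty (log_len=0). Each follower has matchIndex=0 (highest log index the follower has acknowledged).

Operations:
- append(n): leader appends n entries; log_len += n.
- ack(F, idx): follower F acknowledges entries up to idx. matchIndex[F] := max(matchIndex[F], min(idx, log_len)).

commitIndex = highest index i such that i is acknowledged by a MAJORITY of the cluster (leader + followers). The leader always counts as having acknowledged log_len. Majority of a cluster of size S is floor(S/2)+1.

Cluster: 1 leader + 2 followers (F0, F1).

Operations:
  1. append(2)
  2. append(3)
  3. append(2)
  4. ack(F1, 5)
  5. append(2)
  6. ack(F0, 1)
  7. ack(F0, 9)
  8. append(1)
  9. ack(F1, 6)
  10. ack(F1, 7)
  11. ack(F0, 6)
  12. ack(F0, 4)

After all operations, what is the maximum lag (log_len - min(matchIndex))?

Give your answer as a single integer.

Answer: 3

Derivation:
Op 1: append 2 -> log_len=2
Op 2: append 3 -> log_len=5
Op 3: append 2 -> log_len=7
Op 4: F1 acks idx 5 -> match: F0=0 F1=5; commitIndex=5
Op 5: append 2 -> log_len=9
Op 6: F0 acks idx 1 -> match: F0=1 F1=5; commitIndex=5
Op 7: F0 acks idx 9 -> match: F0=9 F1=5; commitIndex=9
Op 8: append 1 -> log_len=10
Op 9: F1 acks idx 6 -> match: F0=9 F1=6; commitIndex=9
Op 10: F1 acks idx 7 -> match: F0=9 F1=7; commitIndex=9
Op 11: F0 acks idx 6 -> match: F0=9 F1=7; commitIndex=9
Op 12: F0 acks idx 4 -> match: F0=9 F1=7; commitIndex=9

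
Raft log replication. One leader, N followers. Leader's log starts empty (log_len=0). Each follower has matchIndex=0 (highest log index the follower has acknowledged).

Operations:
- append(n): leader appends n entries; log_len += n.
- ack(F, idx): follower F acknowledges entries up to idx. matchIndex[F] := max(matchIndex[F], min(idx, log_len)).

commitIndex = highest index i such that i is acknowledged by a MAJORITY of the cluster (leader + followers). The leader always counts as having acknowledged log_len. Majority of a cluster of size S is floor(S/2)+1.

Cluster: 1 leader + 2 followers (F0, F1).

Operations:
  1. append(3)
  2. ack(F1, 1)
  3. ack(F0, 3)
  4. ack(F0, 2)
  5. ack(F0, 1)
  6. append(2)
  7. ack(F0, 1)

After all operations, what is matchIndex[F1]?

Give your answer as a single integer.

Answer: 1

Derivation:
Op 1: append 3 -> log_len=3
Op 2: F1 acks idx 1 -> match: F0=0 F1=1; commitIndex=1
Op 3: F0 acks idx 3 -> match: F0=3 F1=1; commitIndex=3
Op 4: F0 acks idx 2 -> match: F0=3 F1=1; commitIndex=3
Op 5: F0 acks idx 1 -> match: F0=3 F1=1; commitIndex=3
Op 6: append 2 -> log_len=5
Op 7: F0 acks idx 1 -> match: F0=3 F1=1; commitIndex=3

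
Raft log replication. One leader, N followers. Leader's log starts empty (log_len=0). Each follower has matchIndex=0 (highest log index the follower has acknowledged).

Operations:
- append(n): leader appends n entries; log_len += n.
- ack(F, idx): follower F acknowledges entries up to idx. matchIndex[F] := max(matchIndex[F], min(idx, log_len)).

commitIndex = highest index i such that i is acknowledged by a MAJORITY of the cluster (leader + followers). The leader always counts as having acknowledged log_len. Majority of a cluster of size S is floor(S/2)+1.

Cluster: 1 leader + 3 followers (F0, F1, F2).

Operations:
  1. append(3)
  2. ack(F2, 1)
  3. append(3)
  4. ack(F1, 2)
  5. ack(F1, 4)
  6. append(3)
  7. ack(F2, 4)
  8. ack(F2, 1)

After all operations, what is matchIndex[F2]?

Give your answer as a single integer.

Op 1: append 3 -> log_len=3
Op 2: F2 acks idx 1 -> match: F0=0 F1=0 F2=1; commitIndex=0
Op 3: append 3 -> log_len=6
Op 4: F1 acks idx 2 -> match: F0=0 F1=2 F2=1; commitIndex=1
Op 5: F1 acks idx 4 -> match: F0=0 F1=4 F2=1; commitIndex=1
Op 6: append 3 -> log_len=9
Op 7: F2 acks idx 4 -> match: F0=0 F1=4 F2=4; commitIndex=4
Op 8: F2 acks idx 1 -> match: F0=0 F1=4 F2=4; commitIndex=4

Answer: 4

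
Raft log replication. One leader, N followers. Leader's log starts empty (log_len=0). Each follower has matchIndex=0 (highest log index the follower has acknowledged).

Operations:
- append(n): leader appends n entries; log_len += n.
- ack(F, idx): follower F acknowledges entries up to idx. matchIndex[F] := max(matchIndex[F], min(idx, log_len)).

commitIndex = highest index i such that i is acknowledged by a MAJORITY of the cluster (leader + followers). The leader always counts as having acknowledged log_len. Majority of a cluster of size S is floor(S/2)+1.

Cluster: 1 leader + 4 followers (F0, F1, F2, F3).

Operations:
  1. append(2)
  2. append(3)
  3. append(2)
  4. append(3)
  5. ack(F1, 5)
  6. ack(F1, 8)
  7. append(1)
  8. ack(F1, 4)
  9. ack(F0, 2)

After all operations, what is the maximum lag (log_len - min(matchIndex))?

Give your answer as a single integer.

Answer: 11

Derivation:
Op 1: append 2 -> log_len=2
Op 2: append 3 -> log_len=5
Op 3: append 2 -> log_len=7
Op 4: append 3 -> log_len=10
Op 5: F1 acks idx 5 -> match: F0=0 F1=5 F2=0 F3=0; commitIndex=0
Op 6: F1 acks idx 8 -> match: F0=0 F1=8 F2=0 F3=0; commitIndex=0
Op 7: append 1 -> log_len=11
Op 8: F1 acks idx 4 -> match: F0=0 F1=8 F2=0 F3=0; commitIndex=0
Op 9: F0 acks idx 2 -> match: F0=2 F1=8 F2=0 F3=0; commitIndex=2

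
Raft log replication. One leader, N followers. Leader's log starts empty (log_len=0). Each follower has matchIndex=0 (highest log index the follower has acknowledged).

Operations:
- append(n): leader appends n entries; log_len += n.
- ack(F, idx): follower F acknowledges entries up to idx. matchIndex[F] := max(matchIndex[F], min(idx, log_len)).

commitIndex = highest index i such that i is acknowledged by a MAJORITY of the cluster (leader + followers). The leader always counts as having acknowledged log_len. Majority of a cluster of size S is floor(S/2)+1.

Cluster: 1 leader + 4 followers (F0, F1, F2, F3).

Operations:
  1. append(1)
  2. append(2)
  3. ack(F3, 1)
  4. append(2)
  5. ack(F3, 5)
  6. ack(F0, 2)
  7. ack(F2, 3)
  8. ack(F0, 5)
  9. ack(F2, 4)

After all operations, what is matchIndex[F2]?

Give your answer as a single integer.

Op 1: append 1 -> log_len=1
Op 2: append 2 -> log_len=3
Op 3: F3 acks idx 1 -> match: F0=0 F1=0 F2=0 F3=1; commitIndex=0
Op 4: append 2 -> log_len=5
Op 5: F3 acks idx 5 -> match: F0=0 F1=0 F2=0 F3=5; commitIndex=0
Op 6: F0 acks idx 2 -> match: F0=2 F1=0 F2=0 F3=5; commitIndex=2
Op 7: F2 acks idx 3 -> match: F0=2 F1=0 F2=3 F3=5; commitIndex=3
Op 8: F0 acks idx 5 -> match: F0=5 F1=0 F2=3 F3=5; commitIndex=5
Op 9: F2 acks idx 4 -> match: F0=5 F1=0 F2=4 F3=5; commitIndex=5

Answer: 4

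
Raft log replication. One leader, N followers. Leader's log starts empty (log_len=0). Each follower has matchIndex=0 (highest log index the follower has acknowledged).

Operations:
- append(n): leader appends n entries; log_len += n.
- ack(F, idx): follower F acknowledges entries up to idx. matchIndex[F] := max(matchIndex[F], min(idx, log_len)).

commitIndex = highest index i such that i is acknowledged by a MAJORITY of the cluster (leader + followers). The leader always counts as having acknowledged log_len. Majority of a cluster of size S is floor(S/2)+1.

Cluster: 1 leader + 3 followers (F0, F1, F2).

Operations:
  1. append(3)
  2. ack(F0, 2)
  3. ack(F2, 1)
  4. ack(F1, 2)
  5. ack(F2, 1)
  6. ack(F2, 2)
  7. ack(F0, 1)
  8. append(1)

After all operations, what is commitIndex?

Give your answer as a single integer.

Answer: 2

Derivation:
Op 1: append 3 -> log_len=3
Op 2: F0 acks idx 2 -> match: F0=2 F1=0 F2=0; commitIndex=0
Op 3: F2 acks idx 1 -> match: F0=2 F1=0 F2=1; commitIndex=1
Op 4: F1 acks idx 2 -> match: F0=2 F1=2 F2=1; commitIndex=2
Op 5: F2 acks idx 1 -> match: F0=2 F1=2 F2=1; commitIndex=2
Op 6: F2 acks idx 2 -> match: F0=2 F1=2 F2=2; commitIndex=2
Op 7: F0 acks idx 1 -> match: F0=2 F1=2 F2=2; commitIndex=2
Op 8: append 1 -> log_len=4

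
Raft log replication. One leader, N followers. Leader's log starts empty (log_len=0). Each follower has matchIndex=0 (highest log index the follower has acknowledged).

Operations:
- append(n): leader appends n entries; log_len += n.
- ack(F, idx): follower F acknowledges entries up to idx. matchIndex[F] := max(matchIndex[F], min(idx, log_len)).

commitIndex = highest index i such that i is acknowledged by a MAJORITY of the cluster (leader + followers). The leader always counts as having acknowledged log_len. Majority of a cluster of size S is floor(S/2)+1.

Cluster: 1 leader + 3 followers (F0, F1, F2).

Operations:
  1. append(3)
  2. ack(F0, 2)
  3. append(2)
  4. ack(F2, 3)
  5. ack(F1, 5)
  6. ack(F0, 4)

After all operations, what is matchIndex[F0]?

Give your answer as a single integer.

Answer: 4

Derivation:
Op 1: append 3 -> log_len=3
Op 2: F0 acks idx 2 -> match: F0=2 F1=0 F2=0; commitIndex=0
Op 3: append 2 -> log_len=5
Op 4: F2 acks idx 3 -> match: F0=2 F1=0 F2=3; commitIndex=2
Op 5: F1 acks idx 5 -> match: F0=2 F1=5 F2=3; commitIndex=3
Op 6: F0 acks idx 4 -> match: F0=4 F1=5 F2=3; commitIndex=4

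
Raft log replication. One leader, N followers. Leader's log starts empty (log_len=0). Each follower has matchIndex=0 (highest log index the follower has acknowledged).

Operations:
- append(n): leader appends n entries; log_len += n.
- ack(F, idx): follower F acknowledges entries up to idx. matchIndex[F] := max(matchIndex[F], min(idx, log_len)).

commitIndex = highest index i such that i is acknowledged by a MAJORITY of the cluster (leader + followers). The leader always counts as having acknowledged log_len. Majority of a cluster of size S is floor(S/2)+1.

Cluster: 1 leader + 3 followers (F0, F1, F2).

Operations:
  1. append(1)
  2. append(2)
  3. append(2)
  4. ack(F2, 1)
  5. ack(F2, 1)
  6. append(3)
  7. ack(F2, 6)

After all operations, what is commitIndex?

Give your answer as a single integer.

Answer: 0

Derivation:
Op 1: append 1 -> log_len=1
Op 2: append 2 -> log_len=3
Op 3: append 2 -> log_len=5
Op 4: F2 acks idx 1 -> match: F0=0 F1=0 F2=1; commitIndex=0
Op 5: F2 acks idx 1 -> match: F0=0 F1=0 F2=1; commitIndex=0
Op 6: append 3 -> log_len=8
Op 7: F2 acks idx 6 -> match: F0=0 F1=0 F2=6; commitIndex=0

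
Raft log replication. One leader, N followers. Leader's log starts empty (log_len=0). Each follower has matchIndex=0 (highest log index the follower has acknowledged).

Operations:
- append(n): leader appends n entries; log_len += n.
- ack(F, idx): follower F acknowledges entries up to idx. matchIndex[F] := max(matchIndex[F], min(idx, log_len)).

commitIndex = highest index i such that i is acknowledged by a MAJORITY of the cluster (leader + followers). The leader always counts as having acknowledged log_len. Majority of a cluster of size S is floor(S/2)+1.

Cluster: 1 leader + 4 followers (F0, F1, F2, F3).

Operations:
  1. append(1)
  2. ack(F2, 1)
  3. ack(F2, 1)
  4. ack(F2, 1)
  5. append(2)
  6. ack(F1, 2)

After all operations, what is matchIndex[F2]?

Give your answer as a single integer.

Op 1: append 1 -> log_len=1
Op 2: F2 acks idx 1 -> match: F0=0 F1=0 F2=1 F3=0; commitIndex=0
Op 3: F2 acks idx 1 -> match: F0=0 F1=0 F2=1 F3=0; commitIndex=0
Op 4: F2 acks idx 1 -> match: F0=0 F1=0 F2=1 F3=0; commitIndex=0
Op 5: append 2 -> log_len=3
Op 6: F1 acks idx 2 -> match: F0=0 F1=2 F2=1 F3=0; commitIndex=1

Answer: 1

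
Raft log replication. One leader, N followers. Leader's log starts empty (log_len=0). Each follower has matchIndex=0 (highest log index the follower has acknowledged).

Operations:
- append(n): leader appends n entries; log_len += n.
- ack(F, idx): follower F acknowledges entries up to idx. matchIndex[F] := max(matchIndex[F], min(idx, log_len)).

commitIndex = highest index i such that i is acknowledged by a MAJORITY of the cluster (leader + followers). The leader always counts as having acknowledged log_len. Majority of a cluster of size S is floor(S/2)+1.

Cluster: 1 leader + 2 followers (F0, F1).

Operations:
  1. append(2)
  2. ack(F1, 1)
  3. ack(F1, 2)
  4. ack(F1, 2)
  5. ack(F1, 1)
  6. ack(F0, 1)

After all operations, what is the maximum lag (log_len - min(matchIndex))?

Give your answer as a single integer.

Op 1: append 2 -> log_len=2
Op 2: F1 acks idx 1 -> match: F0=0 F1=1; commitIndex=1
Op 3: F1 acks idx 2 -> match: F0=0 F1=2; commitIndex=2
Op 4: F1 acks idx 2 -> match: F0=0 F1=2; commitIndex=2
Op 5: F1 acks idx 1 -> match: F0=0 F1=2; commitIndex=2
Op 6: F0 acks idx 1 -> match: F0=1 F1=2; commitIndex=2

Answer: 1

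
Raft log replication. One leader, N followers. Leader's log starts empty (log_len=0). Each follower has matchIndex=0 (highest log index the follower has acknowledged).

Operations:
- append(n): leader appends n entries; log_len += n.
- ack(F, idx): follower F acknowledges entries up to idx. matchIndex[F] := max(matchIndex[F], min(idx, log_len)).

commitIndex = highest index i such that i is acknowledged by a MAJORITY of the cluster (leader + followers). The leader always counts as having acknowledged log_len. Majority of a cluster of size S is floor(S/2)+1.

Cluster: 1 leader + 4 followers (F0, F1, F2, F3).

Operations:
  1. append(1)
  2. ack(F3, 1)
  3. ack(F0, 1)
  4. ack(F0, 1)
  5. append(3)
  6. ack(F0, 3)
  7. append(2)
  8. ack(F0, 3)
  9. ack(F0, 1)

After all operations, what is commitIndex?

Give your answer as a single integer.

Answer: 1

Derivation:
Op 1: append 1 -> log_len=1
Op 2: F3 acks idx 1 -> match: F0=0 F1=0 F2=0 F3=1; commitIndex=0
Op 3: F0 acks idx 1 -> match: F0=1 F1=0 F2=0 F3=1; commitIndex=1
Op 4: F0 acks idx 1 -> match: F0=1 F1=0 F2=0 F3=1; commitIndex=1
Op 5: append 3 -> log_len=4
Op 6: F0 acks idx 3 -> match: F0=3 F1=0 F2=0 F3=1; commitIndex=1
Op 7: append 2 -> log_len=6
Op 8: F0 acks idx 3 -> match: F0=3 F1=0 F2=0 F3=1; commitIndex=1
Op 9: F0 acks idx 1 -> match: F0=3 F1=0 F2=0 F3=1; commitIndex=1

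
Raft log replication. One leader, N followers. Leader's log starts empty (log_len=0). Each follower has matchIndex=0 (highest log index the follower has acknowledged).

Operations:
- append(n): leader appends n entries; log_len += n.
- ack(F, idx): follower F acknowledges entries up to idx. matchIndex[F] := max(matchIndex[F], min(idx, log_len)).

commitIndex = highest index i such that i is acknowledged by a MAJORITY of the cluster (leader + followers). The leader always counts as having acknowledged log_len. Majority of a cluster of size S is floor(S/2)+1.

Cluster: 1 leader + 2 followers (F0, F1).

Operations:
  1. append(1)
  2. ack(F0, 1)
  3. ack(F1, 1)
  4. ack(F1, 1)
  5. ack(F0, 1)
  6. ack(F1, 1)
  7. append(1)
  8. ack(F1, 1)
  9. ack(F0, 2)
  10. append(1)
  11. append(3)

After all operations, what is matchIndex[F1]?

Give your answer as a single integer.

Answer: 1

Derivation:
Op 1: append 1 -> log_len=1
Op 2: F0 acks idx 1 -> match: F0=1 F1=0; commitIndex=1
Op 3: F1 acks idx 1 -> match: F0=1 F1=1; commitIndex=1
Op 4: F1 acks idx 1 -> match: F0=1 F1=1; commitIndex=1
Op 5: F0 acks idx 1 -> match: F0=1 F1=1; commitIndex=1
Op 6: F1 acks idx 1 -> match: F0=1 F1=1; commitIndex=1
Op 7: append 1 -> log_len=2
Op 8: F1 acks idx 1 -> match: F0=1 F1=1; commitIndex=1
Op 9: F0 acks idx 2 -> match: F0=2 F1=1; commitIndex=2
Op 10: append 1 -> log_len=3
Op 11: append 3 -> log_len=6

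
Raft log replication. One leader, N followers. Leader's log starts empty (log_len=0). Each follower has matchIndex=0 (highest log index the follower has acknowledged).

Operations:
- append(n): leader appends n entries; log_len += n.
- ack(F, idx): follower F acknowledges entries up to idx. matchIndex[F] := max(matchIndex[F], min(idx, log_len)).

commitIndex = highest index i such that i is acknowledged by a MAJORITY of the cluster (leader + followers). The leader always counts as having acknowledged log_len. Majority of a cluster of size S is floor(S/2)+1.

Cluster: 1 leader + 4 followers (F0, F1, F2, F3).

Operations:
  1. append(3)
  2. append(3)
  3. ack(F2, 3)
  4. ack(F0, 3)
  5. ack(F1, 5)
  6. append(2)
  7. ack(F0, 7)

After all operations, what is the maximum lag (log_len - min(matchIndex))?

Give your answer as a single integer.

Op 1: append 3 -> log_len=3
Op 2: append 3 -> log_len=6
Op 3: F2 acks idx 3 -> match: F0=0 F1=0 F2=3 F3=0; commitIndex=0
Op 4: F0 acks idx 3 -> match: F0=3 F1=0 F2=3 F3=0; commitIndex=3
Op 5: F1 acks idx 5 -> match: F0=3 F1=5 F2=3 F3=0; commitIndex=3
Op 6: append 2 -> log_len=8
Op 7: F0 acks idx 7 -> match: F0=7 F1=5 F2=3 F3=0; commitIndex=5

Answer: 8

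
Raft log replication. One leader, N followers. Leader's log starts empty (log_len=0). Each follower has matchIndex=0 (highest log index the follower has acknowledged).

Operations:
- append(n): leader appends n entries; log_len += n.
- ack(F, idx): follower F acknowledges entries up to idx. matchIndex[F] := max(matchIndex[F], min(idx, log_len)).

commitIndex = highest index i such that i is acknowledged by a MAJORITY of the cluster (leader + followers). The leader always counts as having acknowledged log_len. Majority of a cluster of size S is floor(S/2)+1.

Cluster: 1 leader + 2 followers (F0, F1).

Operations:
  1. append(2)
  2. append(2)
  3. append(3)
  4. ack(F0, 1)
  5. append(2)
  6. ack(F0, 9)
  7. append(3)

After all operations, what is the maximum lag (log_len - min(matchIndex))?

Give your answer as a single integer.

Answer: 12

Derivation:
Op 1: append 2 -> log_len=2
Op 2: append 2 -> log_len=4
Op 3: append 3 -> log_len=7
Op 4: F0 acks idx 1 -> match: F0=1 F1=0; commitIndex=1
Op 5: append 2 -> log_len=9
Op 6: F0 acks idx 9 -> match: F0=9 F1=0; commitIndex=9
Op 7: append 3 -> log_len=12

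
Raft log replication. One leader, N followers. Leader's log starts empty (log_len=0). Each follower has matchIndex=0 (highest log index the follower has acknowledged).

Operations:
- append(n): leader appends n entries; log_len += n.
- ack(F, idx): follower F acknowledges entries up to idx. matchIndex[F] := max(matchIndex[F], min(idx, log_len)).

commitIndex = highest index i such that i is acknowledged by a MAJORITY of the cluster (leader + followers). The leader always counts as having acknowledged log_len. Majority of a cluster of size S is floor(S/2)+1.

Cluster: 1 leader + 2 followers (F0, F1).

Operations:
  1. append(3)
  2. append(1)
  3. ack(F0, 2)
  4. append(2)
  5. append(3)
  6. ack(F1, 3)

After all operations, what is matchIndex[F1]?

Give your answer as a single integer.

Answer: 3

Derivation:
Op 1: append 3 -> log_len=3
Op 2: append 1 -> log_len=4
Op 3: F0 acks idx 2 -> match: F0=2 F1=0; commitIndex=2
Op 4: append 2 -> log_len=6
Op 5: append 3 -> log_len=9
Op 6: F1 acks idx 3 -> match: F0=2 F1=3; commitIndex=3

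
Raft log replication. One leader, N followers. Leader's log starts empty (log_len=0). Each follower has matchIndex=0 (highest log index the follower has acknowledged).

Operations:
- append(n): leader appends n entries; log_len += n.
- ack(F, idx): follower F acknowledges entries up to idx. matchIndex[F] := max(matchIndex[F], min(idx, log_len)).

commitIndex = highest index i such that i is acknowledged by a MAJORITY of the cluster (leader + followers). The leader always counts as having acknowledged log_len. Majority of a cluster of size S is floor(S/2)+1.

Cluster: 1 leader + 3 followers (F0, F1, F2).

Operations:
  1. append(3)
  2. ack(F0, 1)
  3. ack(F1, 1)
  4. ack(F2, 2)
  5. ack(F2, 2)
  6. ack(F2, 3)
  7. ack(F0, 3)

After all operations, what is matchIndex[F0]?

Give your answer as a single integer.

Op 1: append 3 -> log_len=3
Op 2: F0 acks idx 1 -> match: F0=1 F1=0 F2=0; commitIndex=0
Op 3: F1 acks idx 1 -> match: F0=1 F1=1 F2=0; commitIndex=1
Op 4: F2 acks idx 2 -> match: F0=1 F1=1 F2=2; commitIndex=1
Op 5: F2 acks idx 2 -> match: F0=1 F1=1 F2=2; commitIndex=1
Op 6: F2 acks idx 3 -> match: F0=1 F1=1 F2=3; commitIndex=1
Op 7: F0 acks idx 3 -> match: F0=3 F1=1 F2=3; commitIndex=3

Answer: 3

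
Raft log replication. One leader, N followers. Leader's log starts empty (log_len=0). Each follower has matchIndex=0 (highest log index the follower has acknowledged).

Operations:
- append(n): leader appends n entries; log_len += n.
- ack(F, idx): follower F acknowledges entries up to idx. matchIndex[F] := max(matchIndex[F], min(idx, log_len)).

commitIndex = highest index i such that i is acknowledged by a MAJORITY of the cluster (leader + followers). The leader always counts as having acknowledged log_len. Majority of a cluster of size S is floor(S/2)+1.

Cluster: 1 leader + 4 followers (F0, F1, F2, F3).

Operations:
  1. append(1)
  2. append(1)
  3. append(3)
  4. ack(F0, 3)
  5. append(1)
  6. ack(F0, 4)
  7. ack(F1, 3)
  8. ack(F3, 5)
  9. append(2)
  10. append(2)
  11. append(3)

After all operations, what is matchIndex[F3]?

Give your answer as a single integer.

Op 1: append 1 -> log_len=1
Op 2: append 1 -> log_len=2
Op 3: append 3 -> log_len=5
Op 4: F0 acks idx 3 -> match: F0=3 F1=0 F2=0 F3=0; commitIndex=0
Op 5: append 1 -> log_len=6
Op 6: F0 acks idx 4 -> match: F0=4 F1=0 F2=0 F3=0; commitIndex=0
Op 7: F1 acks idx 3 -> match: F0=4 F1=3 F2=0 F3=0; commitIndex=3
Op 8: F3 acks idx 5 -> match: F0=4 F1=3 F2=0 F3=5; commitIndex=4
Op 9: append 2 -> log_len=8
Op 10: append 2 -> log_len=10
Op 11: append 3 -> log_len=13

Answer: 5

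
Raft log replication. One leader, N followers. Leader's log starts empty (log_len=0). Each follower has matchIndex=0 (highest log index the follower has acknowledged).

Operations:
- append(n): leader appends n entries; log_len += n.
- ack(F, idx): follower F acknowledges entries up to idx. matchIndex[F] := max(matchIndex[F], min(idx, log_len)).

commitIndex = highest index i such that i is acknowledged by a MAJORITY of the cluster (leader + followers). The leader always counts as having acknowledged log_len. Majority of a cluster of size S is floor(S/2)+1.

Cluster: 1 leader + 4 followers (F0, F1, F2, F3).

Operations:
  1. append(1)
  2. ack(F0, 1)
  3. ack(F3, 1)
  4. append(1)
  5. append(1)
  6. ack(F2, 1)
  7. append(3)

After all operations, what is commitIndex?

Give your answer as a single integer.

Op 1: append 1 -> log_len=1
Op 2: F0 acks idx 1 -> match: F0=1 F1=0 F2=0 F3=0; commitIndex=0
Op 3: F3 acks idx 1 -> match: F0=1 F1=0 F2=0 F3=1; commitIndex=1
Op 4: append 1 -> log_len=2
Op 5: append 1 -> log_len=3
Op 6: F2 acks idx 1 -> match: F0=1 F1=0 F2=1 F3=1; commitIndex=1
Op 7: append 3 -> log_len=6

Answer: 1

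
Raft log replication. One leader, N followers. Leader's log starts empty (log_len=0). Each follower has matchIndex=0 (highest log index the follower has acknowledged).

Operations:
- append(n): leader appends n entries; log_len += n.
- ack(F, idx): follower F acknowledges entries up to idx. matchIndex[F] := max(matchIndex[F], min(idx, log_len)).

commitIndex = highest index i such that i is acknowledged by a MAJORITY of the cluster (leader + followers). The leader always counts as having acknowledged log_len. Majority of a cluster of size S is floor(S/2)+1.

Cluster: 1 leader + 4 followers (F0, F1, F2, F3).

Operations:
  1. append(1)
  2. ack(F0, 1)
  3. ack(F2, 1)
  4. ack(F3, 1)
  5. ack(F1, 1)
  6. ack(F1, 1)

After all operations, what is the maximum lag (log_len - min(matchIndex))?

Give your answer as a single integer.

Op 1: append 1 -> log_len=1
Op 2: F0 acks idx 1 -> match: F0=1 F1=0 F2=0 F3=0; commitIndex=0
Op 3: F2 acks idx 1 -> match: F0=1 F1=0 F2=1 F3=0; commitIndex=1
Op 4: F3 acks idx 1 -> match: F0=1 F1=0 F2=1 F3=1; commitIndex=1
Op 5: F1 acks idx 1 -> match: F0=1 F1=1 F2=1 F3=1; commitIndex=1
Op 6: F1 acks idx 1 -> match: F0=1 F1=1 F2=1 F3=1; commitIndex=1

Answer: 0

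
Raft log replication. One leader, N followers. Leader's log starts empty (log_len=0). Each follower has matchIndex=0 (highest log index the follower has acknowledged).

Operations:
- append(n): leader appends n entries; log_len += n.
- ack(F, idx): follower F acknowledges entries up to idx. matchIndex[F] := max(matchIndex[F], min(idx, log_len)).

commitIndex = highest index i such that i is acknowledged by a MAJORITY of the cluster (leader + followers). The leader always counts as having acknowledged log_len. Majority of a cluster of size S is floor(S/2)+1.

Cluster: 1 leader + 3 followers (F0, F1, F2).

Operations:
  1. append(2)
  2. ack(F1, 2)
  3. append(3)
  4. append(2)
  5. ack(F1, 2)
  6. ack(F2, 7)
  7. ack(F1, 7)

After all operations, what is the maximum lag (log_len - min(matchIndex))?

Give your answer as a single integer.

Answer: 7

Derivation:
Op 1: append 2 -> log_len=2
Op 2: F1 acks idx 2 -> match: F0=0 F1=2 F2=0; commitIndex=0
Op 3: append 3 -> log_len=5
Op 4: append 2 -> log_len=7
Op 5: F1 acks idx 2 -> match: F0=0 F1=2 F2=0; commitIndex=0
Op 6: F2 acks idx 7 -> match: F0=0 F1=2 F2=7; commitIndex=2
Op 7: F1 acks idx 7 -> match: F0=0 F1=7 F2=7; commitIndex=7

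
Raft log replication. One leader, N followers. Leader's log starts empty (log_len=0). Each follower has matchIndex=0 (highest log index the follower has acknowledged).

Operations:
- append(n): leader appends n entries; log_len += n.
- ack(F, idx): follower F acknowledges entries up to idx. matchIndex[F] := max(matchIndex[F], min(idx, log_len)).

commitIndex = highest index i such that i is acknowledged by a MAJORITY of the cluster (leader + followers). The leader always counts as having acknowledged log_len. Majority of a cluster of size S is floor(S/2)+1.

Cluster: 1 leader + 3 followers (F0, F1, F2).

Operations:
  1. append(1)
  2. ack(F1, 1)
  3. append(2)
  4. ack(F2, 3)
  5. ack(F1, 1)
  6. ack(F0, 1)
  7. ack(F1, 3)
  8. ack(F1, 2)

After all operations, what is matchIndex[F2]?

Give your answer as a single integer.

Answer: 3

Derivation:
Op 1: append 1 -> log_len=1
Op 2: F1 acks idx 1 -> match: F0=0 F1=1 F2=0; commitIndex=0
Op 3: append 2 -> log_len=3
Op 4: F2 acks idx 3 -> match: F0=0 F1=1 F2=3; commitIndex=1
Op 5: F1 acks idx 1 -> match: F0=0 F1=1 F2=3; commitIndex=1
Op 6: F0 acks idx 1 -> match: F0=1 F1=1 F2=3; commitIndex=1
Op 7: F1 acks idx 3 -> match: F0=1 F1=3 F2=3; commitIndex=3
Op 8: F1 acks idx 2 -> match: F0=1 F1=3 F2=3; commitIndex=3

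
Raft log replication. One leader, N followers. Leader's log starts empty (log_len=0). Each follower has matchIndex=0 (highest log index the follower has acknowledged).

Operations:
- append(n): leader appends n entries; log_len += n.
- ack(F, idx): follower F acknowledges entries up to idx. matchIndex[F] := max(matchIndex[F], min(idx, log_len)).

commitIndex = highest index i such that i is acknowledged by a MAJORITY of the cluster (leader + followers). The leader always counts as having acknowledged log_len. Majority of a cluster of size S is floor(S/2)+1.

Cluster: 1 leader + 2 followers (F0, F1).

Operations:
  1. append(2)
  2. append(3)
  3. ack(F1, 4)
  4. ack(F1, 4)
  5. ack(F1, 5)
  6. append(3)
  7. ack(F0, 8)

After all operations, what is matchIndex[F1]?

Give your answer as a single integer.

Answer: 5

Derivation:
Op 1: append 2 -> log_len=2
Op 2: append 3 -> log_len=5
Op 3: F1 acks idx 4 -> match: F0=0 F1=4; commitIndex=4
Op 4: F1 acks idx 4 -> match: F0=0 F1=4; commitIndex=4
Op 5: F1 acks idx 5 -> match: F0=0 F1=5; commitIndex=5
Op 6: append 3 -> log_len=8
Op 7: F0 acks idx 8 -> match: F0=8 F1=5; commitIndex=8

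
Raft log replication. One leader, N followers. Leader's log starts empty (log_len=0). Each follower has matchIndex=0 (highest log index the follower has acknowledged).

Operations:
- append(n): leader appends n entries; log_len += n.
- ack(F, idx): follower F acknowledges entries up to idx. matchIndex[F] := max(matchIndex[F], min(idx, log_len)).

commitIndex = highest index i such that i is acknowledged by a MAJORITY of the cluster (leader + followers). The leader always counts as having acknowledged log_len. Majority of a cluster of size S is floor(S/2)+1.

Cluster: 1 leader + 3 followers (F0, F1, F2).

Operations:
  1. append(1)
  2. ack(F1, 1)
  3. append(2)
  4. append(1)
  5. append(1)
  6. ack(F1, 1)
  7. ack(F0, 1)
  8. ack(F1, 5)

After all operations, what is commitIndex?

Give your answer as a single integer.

Answer: 1

Derivation:
Op 1: append 1 -> log_len=1
Op 2: F1 acks idx 1 -> match: F0=0 F1=1 F2=0; commitIndex=0
Op 3: append 2 -> log_len=3
Op 4: append 1 -> log_len=4
Op 5: append 1 -> log_len=5
Op 6: F1 acks idx 1 -> match: F0=0 F1=1 F2=0; commitIndex=0
Op 7: F0 acks idx 1 -> match: F0=1 F1=1 F2=0; commitIndex=1
Op 8: F1 acks idx 5 -> match: F0=1 F1=5 F2=0; commitIndex=1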